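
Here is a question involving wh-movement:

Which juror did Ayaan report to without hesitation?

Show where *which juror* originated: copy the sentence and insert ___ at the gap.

Pre-movement form: Ayaan did report to which juror without hesitation.
'which juror' is the object of the preposition 'to'. The gap is right after 'to'.

Which juror did Ayaan report to ___ without hesitation?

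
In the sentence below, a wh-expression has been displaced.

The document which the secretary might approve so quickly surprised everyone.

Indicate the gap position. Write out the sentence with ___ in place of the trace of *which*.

The document which the secretary might approve ___ so quickly surprised everyone.

'which' functions as the direct object of 'approve'. The gap is right after 'approve'.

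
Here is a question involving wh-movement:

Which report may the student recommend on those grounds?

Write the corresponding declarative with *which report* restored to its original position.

'which report' functions as the direct object of 'recommend'. Fronting leaves a gap immediately after 'recommend':
Which report may the student recommend ___ on those grounds?

The student may recommend which report on those grounds.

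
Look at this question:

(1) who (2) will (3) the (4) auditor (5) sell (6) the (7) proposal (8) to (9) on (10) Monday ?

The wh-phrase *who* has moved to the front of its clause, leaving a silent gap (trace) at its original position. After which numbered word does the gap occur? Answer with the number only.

8

In situ: The auditor will sell the proposal to who on Monday.
'who' is the object of the preposition 'to' (recipient of 'sell'). Wh-movement fronts it, leaving a gap right after 'to':
Who will the auditor sell the proposal to ___ on Monday?
'to' is word 8.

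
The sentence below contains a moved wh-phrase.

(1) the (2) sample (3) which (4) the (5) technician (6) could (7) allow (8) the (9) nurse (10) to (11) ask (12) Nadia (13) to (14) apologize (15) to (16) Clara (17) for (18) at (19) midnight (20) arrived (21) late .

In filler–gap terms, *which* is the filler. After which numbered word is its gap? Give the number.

17

'which' functions as the object of the preposition 'for'. Wh-movement fronts it, leaving a gap right after 'for':
The sample which the technician could allow the nurse to ask Nadia to apologize to Clara for ___ at midnight arrived late.
'for' is word 17.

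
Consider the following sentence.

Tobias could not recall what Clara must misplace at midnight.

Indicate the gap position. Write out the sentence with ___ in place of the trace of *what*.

Before movement: Clara must misplace what at midnight.
'what' functions as the direct object of 'misplace'. The gap is right after 'misplace'.

Tobias could not recall what Clara must misplace ___ at midnight.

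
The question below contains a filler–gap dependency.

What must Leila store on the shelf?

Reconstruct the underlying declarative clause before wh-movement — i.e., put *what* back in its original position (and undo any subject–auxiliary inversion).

'what' is the direct object of 'store'. Wh-movement fronts it, leaving a gap right after 'store':
What must Leila store ___ on the shelf?

Leila must store what on the shelf.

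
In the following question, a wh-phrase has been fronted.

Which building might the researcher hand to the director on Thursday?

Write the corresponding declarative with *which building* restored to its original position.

'which building' is the direct object of 'hand'. Wh-movement fronts it, leaving a gap right after 'hand':
Which building might the researcher hand ___ to the director on Thursday?

The researcher might hand which building to the director on Thursday.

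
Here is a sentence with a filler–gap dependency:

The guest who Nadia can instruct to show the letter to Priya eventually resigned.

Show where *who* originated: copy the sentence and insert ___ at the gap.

The filler 'who' is interpreted as the direct object of 'instruct'. The gap is right after 'instruct'.

The guest who Nadia can instruct ___ to show the letter to Priya eventually resigned.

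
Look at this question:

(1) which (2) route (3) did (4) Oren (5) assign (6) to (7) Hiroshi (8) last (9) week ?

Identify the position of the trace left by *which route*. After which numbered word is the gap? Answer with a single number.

Pre-movement form: Oren did assign which route to Hiroshi last week.
'which route' is the direct object of 'assign'. Fronting leaves a gap immediately after 'assign':
Which route did Oren assign ___ to Hiroshi last week?
'assign' is word 5.

5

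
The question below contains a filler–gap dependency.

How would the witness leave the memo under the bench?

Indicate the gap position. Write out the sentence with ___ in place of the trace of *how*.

How would the witness leave the memo under the bench ___?

Before movement: The witness would leave the memo under the bench how.
'how' is the manner adjunct. The gap is right after 'bench'.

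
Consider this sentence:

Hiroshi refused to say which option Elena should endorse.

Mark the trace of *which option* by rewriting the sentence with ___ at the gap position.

Pre-movement form: Elena should endorse which option.
'which option' is the direct object of 'endorse'. The gap is right after 'endorse'.

Hiroshi refused to say which option Elena should endorse ___.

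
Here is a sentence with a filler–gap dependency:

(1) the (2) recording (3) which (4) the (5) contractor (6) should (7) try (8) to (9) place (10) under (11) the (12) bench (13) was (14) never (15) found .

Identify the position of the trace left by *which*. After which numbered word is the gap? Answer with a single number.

'which' is the direct object of 'place'. Wh-movement fronts it, leaving a gap right after 'place':
The recording which the contractor should try to place ___ under the bench was never found.
'place' is word 9.

9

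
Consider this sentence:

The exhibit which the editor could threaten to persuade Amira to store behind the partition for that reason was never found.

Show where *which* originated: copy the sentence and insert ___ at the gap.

'which' is the direct object of 'store'. The gap is right after 'store'.

The exhibit which the editor could threaten to persuade Amira to store ___ behind the partition for that reason was never found.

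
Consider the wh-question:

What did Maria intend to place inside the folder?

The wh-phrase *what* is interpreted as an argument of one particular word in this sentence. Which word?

Before movement: Maria did intend to place what inside the folder.
'what' functions as the direct object of 'place'. It moves to the left edge, and the trace sits right after 'place':
What did Maria intend to place ___ inside the folder?

place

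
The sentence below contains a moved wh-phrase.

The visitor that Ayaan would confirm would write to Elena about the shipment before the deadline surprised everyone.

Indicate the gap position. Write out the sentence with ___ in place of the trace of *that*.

The visitor that Ayaan would confirm ___ would write to Elena about the shipment before the deadline surprised everyone.

The filler 'that' is interpreted as the subject of the clause embedded under 'confirm'. The gap is right after 'confirm'.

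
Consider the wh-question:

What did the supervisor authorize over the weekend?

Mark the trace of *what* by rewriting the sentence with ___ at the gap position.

Pre-movement form: The supervisor did authorize what over the weekend.
'what' functions as the direct object of 'authorize'. The gap is right after 'authorize'.

What did the supervisor authorize ___ over the weekend?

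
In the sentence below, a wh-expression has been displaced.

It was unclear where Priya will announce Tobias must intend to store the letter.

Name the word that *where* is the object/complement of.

Pre-movement form: Priya will announce Tobias must intend to store the letter where.
'where' functions as the locative complement of 'store'. Wh-movement fronts it, leaving a gap right after 'letter':
It was unclear where Priya will announce Tobias must intend to store the letter ___.

store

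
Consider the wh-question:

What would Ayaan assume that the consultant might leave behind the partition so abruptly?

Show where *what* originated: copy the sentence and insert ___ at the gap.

Pre-movement form: Ayaan would assume that the consultant might leave what behind the partition so abruptly.
The filler 'what' is interpreted as the direct object of 'leave'. The gap is right after 'leave'.

What would Ayaan assume that the consultant might leave ___ behind the partition so abruptly?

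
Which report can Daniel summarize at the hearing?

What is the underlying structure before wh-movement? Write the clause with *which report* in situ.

Daniel can summarize which report at the hearing.

The filler 'which report' is interpreted as the direct object of 'summarize'. It moves to the left edge, and the trace sits right after 'summarize':
Which report can Daniel summarize ___ at the hearing?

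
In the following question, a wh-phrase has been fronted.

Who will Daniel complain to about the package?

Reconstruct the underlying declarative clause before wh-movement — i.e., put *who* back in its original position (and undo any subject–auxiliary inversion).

The filler 'who' is interpreted as the object of the preposition 'to'. Fronting leaves a gap immediately after 'to':
Who will Daniel complain to ___ about the package?

Daniel will complain to who about the package.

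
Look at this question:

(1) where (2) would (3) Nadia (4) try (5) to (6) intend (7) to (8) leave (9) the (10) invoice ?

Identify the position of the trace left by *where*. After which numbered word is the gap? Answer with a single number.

Underlying clause: Nadia would try to intend to leave the invoice where.
The filler 'where' is interpreted as the locative complement of 'leave'. Wh-movement fronts it, leaving a gap right after 'invoice':
Where would Nadia try to intend to leave the invoice ___?
'invoice' is word 10.

10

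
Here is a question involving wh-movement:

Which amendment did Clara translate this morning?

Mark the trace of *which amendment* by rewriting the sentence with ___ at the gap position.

In situ: Clara did translate which amendment this morning.
The filler 'which amendment' is interpreted as the direct object of 'translate'. The gap is right after 'translate'.

Which amendment did Clara translate ___ this morning?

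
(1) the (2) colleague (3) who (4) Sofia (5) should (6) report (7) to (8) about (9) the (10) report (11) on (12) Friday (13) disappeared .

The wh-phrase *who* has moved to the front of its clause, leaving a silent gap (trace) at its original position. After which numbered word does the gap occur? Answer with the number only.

7

The filler 'who' is interpreted as the object of the preposition 'to'. Wh-movement fronts it, leaving a gap right after 'to':
The colleague who Sofia should report to ___ about the report on Friday disappeared.
'to' is word 7.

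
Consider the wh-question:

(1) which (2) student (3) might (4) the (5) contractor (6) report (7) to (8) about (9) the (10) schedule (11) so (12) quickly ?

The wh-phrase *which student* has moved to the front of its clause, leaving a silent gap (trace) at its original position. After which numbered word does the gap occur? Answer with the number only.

Before movement: The contractor might report to which student about the schedule so quickly.
The filler 'which student' is interpreted as the object of the preposition 'to'. Fronting leaves a gap immediately after 'to':
Which student might the contractor report to ___ about the schedule so quickly?
'to' is word 7.

7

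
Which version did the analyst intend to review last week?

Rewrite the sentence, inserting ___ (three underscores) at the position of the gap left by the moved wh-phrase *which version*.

Which version did the analyst intend to review ___ last week?

In situ: The analyst did intend to review which version last week.
'which version' functions as the direct object of 'review'. The gap is right after 'review'.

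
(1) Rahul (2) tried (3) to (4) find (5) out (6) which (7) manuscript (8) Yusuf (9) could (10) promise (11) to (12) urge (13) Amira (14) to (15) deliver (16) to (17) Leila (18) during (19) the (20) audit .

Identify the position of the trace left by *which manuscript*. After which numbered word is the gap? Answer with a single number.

15

Pre-movement form: Yusuf could promise to urge Amira to deliver which manuscript to Leila during the audit.
'which manuscript' functions as the direct object of 'deliver'. Fronting leaves a gap immediately after 'deliver':
Rahul tried to find out which manuscript Yusuf could promise to urge Amira to deliver ___ to Leila during the audit.
'deliver' is word 15.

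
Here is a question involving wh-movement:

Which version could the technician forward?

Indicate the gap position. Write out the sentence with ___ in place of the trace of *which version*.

Underlying clause: The technician could forward which version.
'which version' is the direct object of 'forward'. The gap is right after 'forward'.

Which version could the technician forward ___?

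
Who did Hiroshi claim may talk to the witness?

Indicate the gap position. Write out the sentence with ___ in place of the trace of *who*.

Who did Hiroshi claim ___ may talk to the witness?

Underlying clause: Hiroshi did claim who may talk to the witness.
'who' is the subject of the clause embedded under 'claim'. The gap is right after 'claim'.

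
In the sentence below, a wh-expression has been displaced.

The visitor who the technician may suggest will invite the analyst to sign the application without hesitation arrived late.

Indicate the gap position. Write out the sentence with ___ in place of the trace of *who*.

The visitor who the technician may suggest ___ will invite the analyst to sign the application without hesitation arrived late.

'who' functions as the subject of the clause embedded under 'suggest'. The gap is right after 'suggest'.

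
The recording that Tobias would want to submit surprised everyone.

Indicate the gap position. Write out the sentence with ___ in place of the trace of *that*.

The recording that Tobias would want to submit ___ surprised everyone.

The filler 'that' is interpreted as the direct object of 'submit'. The gap is right after 'submit'.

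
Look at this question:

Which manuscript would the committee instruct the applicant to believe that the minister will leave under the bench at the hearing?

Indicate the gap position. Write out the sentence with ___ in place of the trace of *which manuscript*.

Which manuscript would the committee instruct the applicant to believe that the minister will leave ___ under the bench at the hearing?

In situ: The committee would instruct the applicant to believe that the minister will leave which manuscript under the bench at the hearing.
'which manuscript' is the direct object of 'leave'. The gap is right after 'leave'.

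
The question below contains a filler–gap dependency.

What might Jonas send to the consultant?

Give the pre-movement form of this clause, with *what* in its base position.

Jonas might send what to the consultant.

'what' functions as the direct object of 'send'. It moves to the left edge, and the trace sits right after 'send':
What might Jonas send ___ to the consultant?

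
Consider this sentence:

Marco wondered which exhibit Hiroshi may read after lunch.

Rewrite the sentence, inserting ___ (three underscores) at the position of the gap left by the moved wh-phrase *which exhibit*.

In situ: Hiroshi may read which exhibit after lunch.
'which exhibit' is the direct object of 'read'. The gap is right after 'read'.

Marco wondered which exhibit Hiroshi may read ___ after lunch.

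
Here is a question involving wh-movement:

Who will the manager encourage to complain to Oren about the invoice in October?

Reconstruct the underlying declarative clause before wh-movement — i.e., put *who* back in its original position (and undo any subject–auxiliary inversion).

'who' is the direct object of 'encourage'. It moves to the left edge, and the trace sits right after 'encourage':
Who will the manager encourage ___ to complain to Oren about the invoice in October?

The manager will encourage who to complain to Oren about the invoice in October.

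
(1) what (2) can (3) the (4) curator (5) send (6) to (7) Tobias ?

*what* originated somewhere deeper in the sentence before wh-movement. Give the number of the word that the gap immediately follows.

5

In situ: The curator can send what to Tobias.
The filler 'what' is interpreted as the direct object of 'send'. Fronting leaves a gap immediately after 'send':
What can the curator send ___ to Tobias?
'send' is word 5.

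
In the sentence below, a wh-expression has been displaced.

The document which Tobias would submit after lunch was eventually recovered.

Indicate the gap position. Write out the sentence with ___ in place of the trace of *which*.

The document which Tobias would submit ___ after lunch was eventually recovered.

The filler 'which' is interpreted as the direct object of 'submit'. The gap is right after 'submit'.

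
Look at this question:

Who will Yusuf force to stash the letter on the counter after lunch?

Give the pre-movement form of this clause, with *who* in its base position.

'who' functions as the direct object of 'force'. It moves to the left edge, and the trace sits right after 'force':
Who will Yusuf force ___ to stash the letter on the counter after lunch?

Yusuf will force who to stash the letter on the counter after lunch.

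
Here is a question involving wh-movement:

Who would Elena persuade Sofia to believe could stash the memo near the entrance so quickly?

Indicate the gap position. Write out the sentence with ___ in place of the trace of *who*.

Pre-movement form: Elena would persuade Sofia to believe who could stash the memo near the entrance so quickly.
'who' functions as the subject of the clause embedded under 'believe'. The gap is right after 'believe'.

Who would Elena persuade Sofia to believe ___ could stash the memo near the entrance so quickly?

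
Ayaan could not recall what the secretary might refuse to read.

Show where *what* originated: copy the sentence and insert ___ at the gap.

Before movement: The secretary might refuse to read what.
'what' is the direct object of 'read'. The gap is right after 'read'.

Ayaan could not recall what the secretary might refuse to read ___.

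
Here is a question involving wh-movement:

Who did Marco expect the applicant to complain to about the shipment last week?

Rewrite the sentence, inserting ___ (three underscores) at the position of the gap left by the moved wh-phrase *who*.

Who did Marco expect the applicant to complain to ___ about the shipment last week?

Before movement: Marco did expect the applicant to complain to who about the shipment last week.
The filler 'who' is interpreted as the object of the preposition 'to'. The gap is right after 'to'.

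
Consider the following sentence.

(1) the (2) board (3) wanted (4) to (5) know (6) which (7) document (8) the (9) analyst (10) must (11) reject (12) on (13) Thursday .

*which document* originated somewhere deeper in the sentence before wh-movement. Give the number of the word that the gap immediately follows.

11

In situ: The analyst must reject which document on Thursday.
The filler 'which document' is interpreted as the direct object of 'reject'. It moves to the left edge, and the trace sits right after 'reject':
The board wanted to know which document the analyst must reject ___ on Thursday.
'reject' is word 11.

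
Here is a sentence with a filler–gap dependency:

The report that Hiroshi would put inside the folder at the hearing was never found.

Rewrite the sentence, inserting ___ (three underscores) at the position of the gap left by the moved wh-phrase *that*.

The filler 'that' is interpreted as the direct object of 'put'. The gap is right after 'put'.

The report that Hiroshi would put ___ inside the folder at the hearing was never found.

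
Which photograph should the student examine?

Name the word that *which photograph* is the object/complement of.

examine

Before movement: The student should examine which photograph.
'which photograph' functions as the direct object of 'examine'. Fronting leaves a gap immediately after 'examine':
Which photograph should the student examine ___?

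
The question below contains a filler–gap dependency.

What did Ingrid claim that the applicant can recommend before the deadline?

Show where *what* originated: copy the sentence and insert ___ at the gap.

Pre-movement form: Ingrid did claim that the applicant can recommend what before the deadline.
The filler 'what' is interpreted as the direct object of 'recommend'. The gap is right after 'recommend'.

What did Ingrid claim that the applicant can recommend ___ before the deadline?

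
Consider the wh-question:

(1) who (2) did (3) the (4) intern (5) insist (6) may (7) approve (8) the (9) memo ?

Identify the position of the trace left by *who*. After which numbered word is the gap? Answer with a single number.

Underlying clause: The intern did insist who may approve the memo.
'who' is the subject of the clause embedded under 'insist'. It moves to the left edge, and the trace sits right after 'insist':
Who did the intern insist ___ may approve the memo?
'insist' is word 5.

5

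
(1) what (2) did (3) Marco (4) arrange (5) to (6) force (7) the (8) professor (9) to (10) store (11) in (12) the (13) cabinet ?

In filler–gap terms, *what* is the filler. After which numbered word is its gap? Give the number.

Before movement: Marco did arrange to force the professor to store what in the cabinet.
The filler 'what' is interpreted as the direct object of 'store'. It moves to the left edge, and the trace sits right after 'store':
What did Marco arrange to force the professor to store ___ in the cabinet?
'store' is word 10.

10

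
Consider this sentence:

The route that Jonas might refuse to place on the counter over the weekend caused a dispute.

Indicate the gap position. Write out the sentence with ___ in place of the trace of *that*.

'that' functions as the direct object of 'place'. The gap is right after 'place'.

The route that Jonas might refuse to place ___ on the counter over the weekend caused a dispute.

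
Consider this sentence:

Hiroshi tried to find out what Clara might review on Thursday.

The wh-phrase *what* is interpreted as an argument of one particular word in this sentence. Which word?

In situ: Clara might review what on Thursday.
'what' functions as the direct object of 'review'. It moves to the left edge, and the trace sits right after 'review':
Hiroshi tried to find out what Clara might review ___ on Thursday.

review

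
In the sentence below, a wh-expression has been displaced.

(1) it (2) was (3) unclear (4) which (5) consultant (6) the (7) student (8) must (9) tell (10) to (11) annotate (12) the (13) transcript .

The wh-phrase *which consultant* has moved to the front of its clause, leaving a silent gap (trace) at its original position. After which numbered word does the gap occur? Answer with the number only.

9

Underlying clause: The student must tell which consultant to annotate the transcript.
'which consultant' functions as the direct object of 'tell'. Fronting leaves a gap immediately after 'tell':
It was unclear which consultant the student must tell ___ to annotate the transcript.
'tell' is word 9.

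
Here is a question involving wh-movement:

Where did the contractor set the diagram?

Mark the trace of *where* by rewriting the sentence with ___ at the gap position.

Where did the contractor set the diagram ___?

Pre-movement form: The contractor did set the diagram where.
The filler 'where' is interpreted as the locative complement of 'set'. The gap is right after 'diagram'.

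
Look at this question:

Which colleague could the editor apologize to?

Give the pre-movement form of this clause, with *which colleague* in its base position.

The editor could apologize to which colleague.

'which colleague' functions as the object of the preposition 'to'. Wh-movement fronts it, leaving a gap right after 'to':
Which colleague could the editor apologize to ___?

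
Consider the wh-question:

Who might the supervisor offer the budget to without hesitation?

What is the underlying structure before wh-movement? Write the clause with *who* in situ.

'who' is the object of the preposition 'to' (recipient of 'offer'). Fronting leaves a gap immediately after 'to':
Who might the supervisor offer the budget to ___ without hesitation?

The supervisor might offer the budget to who without hesitation.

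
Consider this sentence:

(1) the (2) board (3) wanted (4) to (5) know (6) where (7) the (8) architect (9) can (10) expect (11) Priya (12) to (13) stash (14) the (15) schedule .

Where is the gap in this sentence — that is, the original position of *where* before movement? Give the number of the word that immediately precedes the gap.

In situ: The architect can expect Priya to stash the schedule where.
'where' is the locative complement of 'stash'. It moves to the left edge, and the trace sits right after 'schedule':
The board wanted to know where the architect can expect Priya to stash the schedule ___.
'schedule' is word 15.

15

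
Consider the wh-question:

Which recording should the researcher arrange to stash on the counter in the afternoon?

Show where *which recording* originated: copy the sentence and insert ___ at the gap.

Which recording should the researcher arrange to stash ___ on the counter in the afternoon?

Before movement: The researcher should arrange to stash which recording on the counter in the afternoon.
'which recording' is the direct object of 'stash'. The gap is right after 'stash'.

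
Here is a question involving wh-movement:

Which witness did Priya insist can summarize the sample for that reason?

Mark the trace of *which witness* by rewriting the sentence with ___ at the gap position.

Which witness did Priya insist ___ can summarize the sample for that reason?

Underlying clause: Priya did insist which witness can summarize the sample for that reason.
'which witness' functions as the subject of the clause embedded under 'insist'. The gap is right after 'insist'.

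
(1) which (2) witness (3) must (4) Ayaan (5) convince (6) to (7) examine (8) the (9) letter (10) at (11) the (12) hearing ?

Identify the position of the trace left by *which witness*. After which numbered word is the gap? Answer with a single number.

5

Before movement: Ayaan must convince which witness to examine the letter at the hearing.
The filler 'which witness' is interpreted as the direct object of 'convince'. It moves to the left edge, and the trace sits right after 'convince':
Which witness must Ayaan convince ___ to examine the letter at the hearing?
'convince' is word 5.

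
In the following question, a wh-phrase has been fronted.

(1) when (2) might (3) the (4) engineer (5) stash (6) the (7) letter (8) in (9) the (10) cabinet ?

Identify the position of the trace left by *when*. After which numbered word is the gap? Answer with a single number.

Pre-movement form: The engineer might stash the letter in the cabinet when.
'when' is the temporal adjunct. Wh-movement fronts it, leaving a gap right after 'cabinet':
When might the engineer stash the letter in the cabinet ___?
'cabinet' is word 10.

10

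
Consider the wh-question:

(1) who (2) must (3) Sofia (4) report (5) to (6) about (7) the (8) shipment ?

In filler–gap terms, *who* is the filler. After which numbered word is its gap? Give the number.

5

Before movement: Sofia must report to who about the shipment.
'who' functions as the object of the preposition 'to'. Wh-movement fronts it, leaving a gap right after 'to':
Who must Sofia report to ___ about the shipment?
'to' is word 5.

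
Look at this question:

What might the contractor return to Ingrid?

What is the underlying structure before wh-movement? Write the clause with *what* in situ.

The contractor might return what to Ingrid.

'what' is the direct object of 'return'. Fronting leaves a gap immediately after 'return':
What might the contractor return ___ to Ingrid?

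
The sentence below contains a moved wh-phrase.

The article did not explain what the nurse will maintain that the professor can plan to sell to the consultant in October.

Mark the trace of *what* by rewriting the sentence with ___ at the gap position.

Before movement: The nurse will maintain that the professor can plan to sell what to the consultant in October.
The filler 'what' is interpreted as the direct object of 'sell'. The gap is right after 'sell'.

The article did not explain what the nurse will maintain that the professor can plan to sell ___ to the consultant in October.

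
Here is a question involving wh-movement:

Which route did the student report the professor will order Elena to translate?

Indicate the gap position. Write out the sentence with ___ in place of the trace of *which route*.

Which route did the student report the professor will order Elena to translate ___?

Before movement: The student did report the professor will order Elena to translate which route.
The filler 'which route' is interpreted as the direct object of 'translate'. The gap is right after 'translate'.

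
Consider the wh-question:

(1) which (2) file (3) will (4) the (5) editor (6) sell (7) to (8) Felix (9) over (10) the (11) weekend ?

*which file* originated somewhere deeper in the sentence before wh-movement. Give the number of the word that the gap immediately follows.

6

Underlying clause: The editor will sell which file to Felix over the weekend.
'which file' is the direct object of 'sell'. Wh-movement fronts it, leaving a gap right after 'sell':
Which file will the editor sell ___ to Felix over the weekend?
'sell' is word 6.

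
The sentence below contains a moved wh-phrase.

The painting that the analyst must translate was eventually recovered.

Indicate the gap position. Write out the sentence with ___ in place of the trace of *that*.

The filler 'that' is interpreted as the direct object of 'translate'. The gap is right after 'translate'.

The painting that the analyst must translate ___ was eventually recovered.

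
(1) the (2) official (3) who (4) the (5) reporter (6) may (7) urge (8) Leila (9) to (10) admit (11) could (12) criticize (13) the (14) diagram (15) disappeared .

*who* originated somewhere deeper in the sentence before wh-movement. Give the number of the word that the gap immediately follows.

10

'who' functions as the subject of the clause embedded under 'admit'. Wh-movement fronts it, leaving a gap right after 'admit':
The official who the reporter may urge Leila to admit ___ could criticize the diagram disappeared.
'admit' is word 10.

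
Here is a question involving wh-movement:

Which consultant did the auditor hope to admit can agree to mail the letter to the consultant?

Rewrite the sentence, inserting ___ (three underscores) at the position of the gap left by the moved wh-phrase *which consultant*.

Which consultant did the auditor hope to admit ___ can agree to mail the letter to the consultant?

Underlying clause: The auditor did hope to admit which consultant can agree to mail the letter to the consultant.
'which consultant' is the subject of the clause embedded under 'admit'. The gap is right after 'admit'.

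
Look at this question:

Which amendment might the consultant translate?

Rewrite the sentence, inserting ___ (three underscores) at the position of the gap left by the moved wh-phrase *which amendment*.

Which amendment might the consultant translate ___?

In situ: The consultant might translate which amendment.
'which amendment' is the direct object of 'translate'. The gap is right after 'translate'.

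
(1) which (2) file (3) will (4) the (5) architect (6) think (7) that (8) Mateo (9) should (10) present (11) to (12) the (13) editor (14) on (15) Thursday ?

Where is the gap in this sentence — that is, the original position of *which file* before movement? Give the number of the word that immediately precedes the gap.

Underlying clause: The architect will think that Mateo should present which file to the editor on Thursday.
'which file' is the direct object of 'present'. Wh-movement fronts it, leaving a gap right after 'present':
Which file will the architect think that Mateo should present ___ to the editor on Thursday?
'present' is word 10.

10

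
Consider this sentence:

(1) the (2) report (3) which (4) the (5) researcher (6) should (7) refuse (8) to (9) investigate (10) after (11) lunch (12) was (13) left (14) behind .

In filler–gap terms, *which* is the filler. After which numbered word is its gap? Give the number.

'which' functions as the direct object of 'investigate'. It moves to the left edge, and the trace sits right after 'investigate':
The report which the researcher should refuse to investigate ___ after lunch was left behind.
'investigate' is word 9.

9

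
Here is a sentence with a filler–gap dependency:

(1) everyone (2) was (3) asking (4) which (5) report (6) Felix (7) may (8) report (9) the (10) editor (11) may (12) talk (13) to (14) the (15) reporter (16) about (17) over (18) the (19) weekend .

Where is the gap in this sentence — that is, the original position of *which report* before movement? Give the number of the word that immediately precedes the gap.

16

Pre-movement form: Felix may report the editor may talk to the reporter about which report over the weekend.
'which report' is the object of the preposition 'about'. It moves to the left edge, and the trace sits right after 'about':
Everyone was asking which report Felix may report the editor may talk to the reporter about ___ over the weekend.
'about' is word 16.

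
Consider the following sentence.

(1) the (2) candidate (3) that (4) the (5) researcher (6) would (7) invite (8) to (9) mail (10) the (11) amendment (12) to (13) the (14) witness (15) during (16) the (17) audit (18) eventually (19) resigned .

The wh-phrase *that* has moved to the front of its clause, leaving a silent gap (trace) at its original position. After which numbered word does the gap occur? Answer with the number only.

The filler 'that' is interpreted as the direct object of 'invite'. Wh-movement fronts it, leaving a gap right after 'invite':
The candidate that the researcher would invite ___ to mail the amendment to the witness during the audit eventually resigned.
'invite' is word 7.

7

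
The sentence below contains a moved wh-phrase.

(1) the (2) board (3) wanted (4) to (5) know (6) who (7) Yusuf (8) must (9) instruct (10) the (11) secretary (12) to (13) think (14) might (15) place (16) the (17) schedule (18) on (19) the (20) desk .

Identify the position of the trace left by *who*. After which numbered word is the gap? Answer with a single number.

13

In situ: Yusuf must instruct the secretary to think who might place the schedule on the desk.
The filler 'who' is interpreted as the subject of the clause embedded under 'think'. Wh-movement fronts it, leaving a gap right after 'think':
The board wanted to know who Yusuf must instruct the secretary to think ___ might place the schedule on the desk.
'think' is word 13.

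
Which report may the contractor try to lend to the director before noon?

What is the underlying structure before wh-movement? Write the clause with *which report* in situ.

The contractor may try to lend which report to the director before noon.

'which report' is the direct object of 'lend'. Wh-movement fronts it, leaving a gap right after 'lend':
Which report may the contractor try to lend ___ to the director before noon?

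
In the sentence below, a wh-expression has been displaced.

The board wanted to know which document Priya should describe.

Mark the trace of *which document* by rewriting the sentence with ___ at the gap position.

The board wanted to know which document Priya should describe ___.

Underlying clause: Priya should describe which document.
The filler 'which document' is interpreted as the direct object of 'describe'. The gap is right after 'describe'.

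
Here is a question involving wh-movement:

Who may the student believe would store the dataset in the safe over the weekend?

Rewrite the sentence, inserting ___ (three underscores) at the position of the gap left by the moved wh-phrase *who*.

Before movement: The student may believe who would store the dataset in the safe over the weekend.
'who' functions as the subject of the clause embedded under 'believe'. The gap is right after 'believe'.

Who may the student believe ___ would store the dataset in the safe over the weekend?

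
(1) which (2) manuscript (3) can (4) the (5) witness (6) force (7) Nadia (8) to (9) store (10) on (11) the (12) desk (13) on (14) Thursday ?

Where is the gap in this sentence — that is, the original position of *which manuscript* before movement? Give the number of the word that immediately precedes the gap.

9

In situ: The witness can force Nadia to store which manuscript on the desk on Thursday.
The filler 'which manuscript' is interpreted as the direct object of 'store'. Fronting leaves a gap immediately after 'store':
Which manuscript can the witness force Nadia to store ___ on the desk on Thursday?
'store' is word 9.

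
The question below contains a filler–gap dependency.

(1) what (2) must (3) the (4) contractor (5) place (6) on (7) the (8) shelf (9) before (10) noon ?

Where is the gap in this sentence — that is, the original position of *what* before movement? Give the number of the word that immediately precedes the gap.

5

Pre-movement form: The contractor must place what on the shelf before noon.
'what' functions as the direct object of 'place'. Wh-movement fronts it, leaving a gap right after 'place':
What must the contractor place ___ on the shelf before noon?
'place' is word 5.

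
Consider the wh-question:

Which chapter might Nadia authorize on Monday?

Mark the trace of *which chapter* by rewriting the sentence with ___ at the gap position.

Before movement: Nadia might authorize which chapter on Monday.
'which chapter' is the direct object of 'authorize'. The gap is right after 'authorize'.

Which chapter might Nadia authorize ___ on Monday?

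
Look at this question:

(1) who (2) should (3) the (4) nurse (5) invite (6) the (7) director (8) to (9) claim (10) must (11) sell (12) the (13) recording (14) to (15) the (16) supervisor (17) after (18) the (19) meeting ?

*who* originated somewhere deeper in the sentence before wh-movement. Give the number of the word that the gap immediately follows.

9

Pre-movement form: The nurse should invite the director to claim who must sell the recording to the supervisor after the meeting.
'who' is the subject of the clause embedded under 'claim'. It moves to the left edge, and the trace sits right after 'claim':
Who should the nurse invite the director to claim ___ must sell the recording to the supervisor after the meeting?
'claim' is word 9.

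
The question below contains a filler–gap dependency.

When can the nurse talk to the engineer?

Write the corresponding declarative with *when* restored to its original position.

The nurse can talk to the engineer when.

The filler 'when' is interpreted as the temporal adjunct. Wh-movement fronts it, leaving a gap right after 'engineer':
When can the nurse talk to the engineer ___?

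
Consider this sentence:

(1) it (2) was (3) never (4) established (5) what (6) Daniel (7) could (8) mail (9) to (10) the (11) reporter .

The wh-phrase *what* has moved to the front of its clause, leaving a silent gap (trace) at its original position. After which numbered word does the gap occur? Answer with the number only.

In situ: Daniel could mail what to the reporter.
The filler 'what' is interpreted as the direct object of 'mail'. Wh-movement fronts it, leaving a gap right after 'mail':
It was never established what Daniel could mail ___ to the reporter.
'mail' is word 8.

8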